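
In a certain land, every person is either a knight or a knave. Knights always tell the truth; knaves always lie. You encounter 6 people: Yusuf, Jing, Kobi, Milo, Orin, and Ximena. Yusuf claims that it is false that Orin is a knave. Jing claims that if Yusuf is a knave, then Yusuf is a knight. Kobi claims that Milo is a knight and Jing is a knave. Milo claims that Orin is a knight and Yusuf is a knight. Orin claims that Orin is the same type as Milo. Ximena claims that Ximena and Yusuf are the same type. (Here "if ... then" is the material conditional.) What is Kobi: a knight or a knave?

Kobi is a knave.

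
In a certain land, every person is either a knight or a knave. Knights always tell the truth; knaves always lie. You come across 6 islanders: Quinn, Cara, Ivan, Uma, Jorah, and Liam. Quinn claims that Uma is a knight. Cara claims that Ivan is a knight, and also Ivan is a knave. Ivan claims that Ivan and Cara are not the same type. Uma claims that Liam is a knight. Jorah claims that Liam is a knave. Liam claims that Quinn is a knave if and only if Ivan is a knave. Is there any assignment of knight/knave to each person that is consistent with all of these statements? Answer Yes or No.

Yes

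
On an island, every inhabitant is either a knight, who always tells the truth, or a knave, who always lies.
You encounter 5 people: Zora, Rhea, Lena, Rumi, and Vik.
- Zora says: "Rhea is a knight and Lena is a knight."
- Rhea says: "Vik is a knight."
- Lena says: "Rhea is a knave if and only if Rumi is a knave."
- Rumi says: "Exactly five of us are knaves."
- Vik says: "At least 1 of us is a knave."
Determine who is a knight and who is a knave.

Suppose Zora is a knight. Then Zora's statement "Rhea is a knight and Lena is a knight" would have to be true. Checking the 16 ways to assign the others, none is consistent with every speaker.
(For instance, with Rhea=knight, Lena=knave, Rumi=knave, Vik=knight, Zora's claim "Rhea is a knight and Lena is a knight" comes out false where it would need to be true.)
So Zora must be a knave, making "Rhea is a knight and Lena is a knight" false. Taking Zora=knave, Rhea=knight, Lena=knave, Rumi=knave, Vik=knight, each remaining statement checks out:
  Rhea (knight): "Vik is a knight" — true. ✓
  Lena (knave): "Rhea is a knave if and only if Rumi is a knave" — false. ✓
  Rumi (knave): "exactly five of us are knaves" — false. ✓
  Vik (knight): "at least 1 of us is a knave" — true. ✓
This is the unique consistent assignment.

Zora is a knave, Rhea is a knight, Lena is a knave, Rumi is a knave, and Vik is a knight.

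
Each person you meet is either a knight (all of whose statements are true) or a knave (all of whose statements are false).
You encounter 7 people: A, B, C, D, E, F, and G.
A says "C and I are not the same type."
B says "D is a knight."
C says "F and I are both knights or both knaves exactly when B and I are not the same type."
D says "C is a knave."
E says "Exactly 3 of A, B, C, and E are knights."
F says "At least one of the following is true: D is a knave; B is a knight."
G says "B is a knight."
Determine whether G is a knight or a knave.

G is a knight.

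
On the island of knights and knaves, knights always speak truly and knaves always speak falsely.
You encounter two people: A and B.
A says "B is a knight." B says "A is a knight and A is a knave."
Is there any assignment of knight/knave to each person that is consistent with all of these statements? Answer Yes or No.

Yes

One consistent assignment: A=knave, B=knave.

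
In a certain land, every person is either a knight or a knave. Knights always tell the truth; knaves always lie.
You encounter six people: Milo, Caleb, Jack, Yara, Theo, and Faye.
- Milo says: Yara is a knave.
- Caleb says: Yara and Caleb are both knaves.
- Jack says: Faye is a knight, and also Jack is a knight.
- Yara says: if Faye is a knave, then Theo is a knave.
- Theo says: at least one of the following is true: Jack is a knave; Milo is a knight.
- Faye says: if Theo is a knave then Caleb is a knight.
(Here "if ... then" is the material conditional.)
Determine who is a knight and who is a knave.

Milo is a knave, Caleb is a knave, Jack is a knave, Yara is a knight, Theo is a knight, and Faye is a knight.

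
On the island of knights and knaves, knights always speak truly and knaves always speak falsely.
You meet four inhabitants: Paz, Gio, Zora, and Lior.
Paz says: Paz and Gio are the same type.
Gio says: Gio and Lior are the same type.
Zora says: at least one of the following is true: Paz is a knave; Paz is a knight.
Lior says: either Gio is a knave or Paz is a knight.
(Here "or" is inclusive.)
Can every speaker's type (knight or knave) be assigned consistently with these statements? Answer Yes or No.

Yes

One consistent assignment: Paz=knight, Gio=knight, Zora=knight, Lior=knight.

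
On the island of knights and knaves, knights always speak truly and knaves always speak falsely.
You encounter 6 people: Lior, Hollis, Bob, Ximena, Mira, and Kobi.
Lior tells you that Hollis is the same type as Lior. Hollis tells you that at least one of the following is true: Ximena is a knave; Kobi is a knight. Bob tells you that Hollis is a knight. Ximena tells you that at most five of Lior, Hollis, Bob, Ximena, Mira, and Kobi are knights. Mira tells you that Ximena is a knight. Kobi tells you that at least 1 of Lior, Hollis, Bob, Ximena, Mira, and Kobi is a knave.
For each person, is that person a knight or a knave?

As a knave, Lior's statement "Hollis is the same type as Lior" should be false; it is.
Hollis is a knight, and the claim "at least one of the following is true: Ximena is a knave; Kobi is a knight" is indeed True.
Bob (knight): "Hollis is a knight" — True. ✓
Ximena (knight): "at most five of Lior, Hollis, Bob, Ximena, Mira, and Kobi are knights" — True. ✓
Since Mira is a knight, "Ximena is a knight" needs to be True, which holds.
As a knight, Kobi's statement "at least 1 of Lior, Hollis, Bob, Ximena, Mira, and Kobi is a knave" should be True; it is.

Knights: Hollis, Bob, Ximena, Mira, and Kobi. Knaves: Lior.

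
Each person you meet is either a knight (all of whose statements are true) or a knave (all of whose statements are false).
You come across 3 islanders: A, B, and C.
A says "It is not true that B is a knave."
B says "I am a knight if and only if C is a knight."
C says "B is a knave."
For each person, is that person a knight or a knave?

Knights: C. Knaves: A and B.

Suppose A is a knight. Then A's statement "it is not true that B is a knave" would have to be true. Checking the 4 ways to assign the others, none is consistent with every speaker.
(For instance, with B=knave, C=knight, A's claim "it is not true that B is a knave" comes out false where it would need to be true.)
So A must be a knave, making "it is not true that B is a knave" false. Taking A=knave, B=knave, C=knight, each remaining statement checks out:
  B (knave): "I am a knight if and only if C is a knight" — false. ✓
  C (knight): "B is a knave" — true. ✓
This is the unique consistent assignment.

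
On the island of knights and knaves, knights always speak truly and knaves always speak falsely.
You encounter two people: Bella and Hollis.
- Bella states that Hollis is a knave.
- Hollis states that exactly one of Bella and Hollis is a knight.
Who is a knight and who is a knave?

Bella is a knave and Hollis is a knight.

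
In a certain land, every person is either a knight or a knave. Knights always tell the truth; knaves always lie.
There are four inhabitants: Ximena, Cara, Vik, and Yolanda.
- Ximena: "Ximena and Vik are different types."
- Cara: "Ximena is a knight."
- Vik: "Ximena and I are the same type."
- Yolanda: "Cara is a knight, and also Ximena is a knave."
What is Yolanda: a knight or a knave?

Yolanda is a knave.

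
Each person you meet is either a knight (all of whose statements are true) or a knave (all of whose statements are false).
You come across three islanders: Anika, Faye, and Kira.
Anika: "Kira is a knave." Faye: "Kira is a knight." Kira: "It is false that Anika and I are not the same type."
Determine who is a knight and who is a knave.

Anika is a knight, Faye is a knave, and Kira is a knave.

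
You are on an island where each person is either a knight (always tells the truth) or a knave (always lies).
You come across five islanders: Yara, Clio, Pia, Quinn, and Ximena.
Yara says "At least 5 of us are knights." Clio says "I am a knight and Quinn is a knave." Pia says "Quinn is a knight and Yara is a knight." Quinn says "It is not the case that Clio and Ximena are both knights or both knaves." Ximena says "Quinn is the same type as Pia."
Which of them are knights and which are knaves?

Knights: Clio and Ximena. Knaves: Yara, Pia, and Quinn.

Suppose Yara is a knight. Then Yara's statement "at least 5 of us are knights" would have to be true. Checking the 16 ways to assign the others, none is consistent with every speaker.
(For instance, with Clio=knight, Pia=knave, Quinn=knave, Ximena=knight, Yara's claim "at least 5 of us are knights" comes out false where it would need to be true.)
So Yara must be a knave, making "at least 5 of us are knights" false. Taking Yara=knave, Clio=knight, Pia=knave, Quinn=knave, Ximena=knight, each remaining statement checks out:
  Clio (knight): "I am a knight and Quinn is a knave" — true. ✓
  Pia (knave): "Quinn is a knight and Yara is a knight" — false. ✓
  Quinn (knave): "it is not the case that Clio and Ximena are both knights or both knaves" — false. ✓
  Ximena (knight): "Quinn is the same type as Pia" — true. ✓
This is the unique consistent assignment.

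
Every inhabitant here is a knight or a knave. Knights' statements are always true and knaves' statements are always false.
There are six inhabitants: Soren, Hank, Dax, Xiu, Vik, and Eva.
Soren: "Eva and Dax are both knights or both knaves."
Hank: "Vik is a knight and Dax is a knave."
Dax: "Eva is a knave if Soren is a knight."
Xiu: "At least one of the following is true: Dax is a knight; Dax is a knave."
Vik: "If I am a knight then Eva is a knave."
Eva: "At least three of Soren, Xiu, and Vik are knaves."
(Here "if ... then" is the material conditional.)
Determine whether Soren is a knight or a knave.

Soren is a knave.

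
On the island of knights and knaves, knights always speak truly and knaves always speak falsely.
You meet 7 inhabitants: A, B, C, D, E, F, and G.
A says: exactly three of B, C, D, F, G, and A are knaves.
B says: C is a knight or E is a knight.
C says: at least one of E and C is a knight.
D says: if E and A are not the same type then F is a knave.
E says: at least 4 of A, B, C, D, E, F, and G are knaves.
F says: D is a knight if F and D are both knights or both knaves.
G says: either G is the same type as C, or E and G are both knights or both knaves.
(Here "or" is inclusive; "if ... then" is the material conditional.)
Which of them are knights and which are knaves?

As a knave, A's statement "exactly three of B, C, D, F, G, and A are knaves" should be False; it is.
Since B is a knight, "C is a knight or E is a knight" needs to be true, which holds.
C is a knight, so "at least one of E and C is a knight" must be true — and it is.
D (knight): "if E and A are not the same type then F is a knave" — true. ✓
E is a knave; "at least 4 of A, B, C, D, E, F, and G are knaves" is False, as required.
F is a knight; "D is a knight if F and D are both knights or both knaves" is true, as required.
G is a knight, and the claim "either G is the same type as C, or E and G are both knights or both knaves" is indeed true.

A is a knave, B is a knight, C is a knight, D is a knight, E is a knave, F is a knight, and G is a knight.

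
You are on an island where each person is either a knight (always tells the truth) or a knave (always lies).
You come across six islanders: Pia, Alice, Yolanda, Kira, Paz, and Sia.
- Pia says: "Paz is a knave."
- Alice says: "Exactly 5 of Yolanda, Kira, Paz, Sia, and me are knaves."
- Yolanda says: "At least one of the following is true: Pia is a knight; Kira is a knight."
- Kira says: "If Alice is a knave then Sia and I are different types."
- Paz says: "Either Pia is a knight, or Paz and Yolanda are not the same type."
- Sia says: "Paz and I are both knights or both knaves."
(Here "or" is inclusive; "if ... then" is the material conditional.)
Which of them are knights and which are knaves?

Pia is a knave, and the claim "Paz is a knave" is indeed false.
Since Alice is a knave, "exactly 5 of Yolanda, Kira, Paz, Sia, and me are knaves" needs to be false, which holds.
Yolanda is a knave; "at least one of the following is true: Pia is a knight; Kira is a knight" is false, as required.
Kira is a knave, and the claim "if Alice is a knave then Sia and I are different types" is indeed false.
Since Paz is a knight, "either Pia is a knight, or Paz and Yolanda are not the same type" needs to be True, which holds.
Sia is a knave; "Paz and I are both knights or both knaves" is false, as required.

Pia is a knave, Alice is a knave, Yolanda is a knave, Kira is a knave, Paz is a knight, and Sia is a knave.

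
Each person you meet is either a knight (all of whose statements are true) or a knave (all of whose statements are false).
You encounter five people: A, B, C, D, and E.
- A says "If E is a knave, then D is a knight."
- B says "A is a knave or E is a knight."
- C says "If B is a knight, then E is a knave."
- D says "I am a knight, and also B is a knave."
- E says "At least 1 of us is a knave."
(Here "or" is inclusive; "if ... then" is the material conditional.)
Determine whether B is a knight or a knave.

B is a knight.

Consistent assignments: {A=knight, B=knight, C=knave, D=knave, E=knight}
In every consistent assignment, B is a knight.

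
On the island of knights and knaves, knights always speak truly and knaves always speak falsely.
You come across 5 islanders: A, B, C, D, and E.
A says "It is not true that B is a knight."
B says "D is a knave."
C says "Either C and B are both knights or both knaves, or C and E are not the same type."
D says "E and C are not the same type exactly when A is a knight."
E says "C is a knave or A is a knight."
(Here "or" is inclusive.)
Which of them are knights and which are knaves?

A is a knave, B is a knight, C is a knight, D is a knave, and E is a knave.

A is a knave; "it is not true that B is a knight" is false, as required.
B is a knight; "D is a knave" is true, as required.
C is a knight, so "either C and B are both knights or both knaves, or C and E are not the same type" must be true — and it is.
As a knave, D's statement "E and C are not the same type exactly when A is a knight" should be false; it is.
As a knave, E's statement "C is a knave or A is a knight" should be false; it is.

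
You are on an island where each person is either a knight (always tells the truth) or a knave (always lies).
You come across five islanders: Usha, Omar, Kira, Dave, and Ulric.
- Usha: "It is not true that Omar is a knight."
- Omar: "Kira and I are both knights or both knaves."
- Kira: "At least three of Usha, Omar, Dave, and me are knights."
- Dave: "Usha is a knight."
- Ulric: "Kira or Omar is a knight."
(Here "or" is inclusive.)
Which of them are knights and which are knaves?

As a knight, Usha's statement "it is not true that Omar is a knight" should be true; it is.
Omar (knave): "Kira and I are both knights or both knaves" — False. ✓
Since Kira is a knight, "at least three of Usha, Omar, Dave, and me are knights" needs to be true, which holds.
Since Dave is a knight, "Usha is a knight" needs to be true, which holds.
Ulric is a knight, so "Kira or Omar is a knight" must be true — and it is.

Knights: Usha, Kira, Dave, and Ulric. Knaves: Omar.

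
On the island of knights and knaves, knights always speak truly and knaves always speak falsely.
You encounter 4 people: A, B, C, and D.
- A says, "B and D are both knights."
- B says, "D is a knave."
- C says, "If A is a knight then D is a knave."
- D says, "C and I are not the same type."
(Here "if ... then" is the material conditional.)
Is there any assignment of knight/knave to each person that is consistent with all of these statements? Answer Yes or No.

No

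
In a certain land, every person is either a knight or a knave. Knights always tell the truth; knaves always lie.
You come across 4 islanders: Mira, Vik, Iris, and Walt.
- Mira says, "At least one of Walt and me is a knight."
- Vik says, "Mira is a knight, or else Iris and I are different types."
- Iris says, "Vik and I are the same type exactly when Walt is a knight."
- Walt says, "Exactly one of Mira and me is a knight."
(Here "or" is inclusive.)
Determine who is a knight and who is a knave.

Mira (knave): "at least one of Walt and me is a knight" — False. ✓
Vik is a knave, and the claim "Mira is a knight, or else Iris and I are different types" is indeed False.
Iris is a knave, and the claim "Vik and I are the same type exactly when Walt is a knight" is indeed False.
Walt (knave): "exactly one of Mira and me is a knight" — False. ✓

Mira is a knave, Vik is a knave, Iris is a knave, and Walt is a knave.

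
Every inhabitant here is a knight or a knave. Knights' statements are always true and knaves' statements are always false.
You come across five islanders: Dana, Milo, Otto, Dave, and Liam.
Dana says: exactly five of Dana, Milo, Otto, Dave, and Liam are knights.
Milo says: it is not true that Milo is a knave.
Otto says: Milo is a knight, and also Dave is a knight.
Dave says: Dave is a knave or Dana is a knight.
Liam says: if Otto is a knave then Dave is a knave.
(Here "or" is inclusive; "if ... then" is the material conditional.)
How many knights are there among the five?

The unique consistent assignment is Dana=knight, Milo=knight, Otto=knight, Dave=knight, Liam=knight.
That has 5 knights.

5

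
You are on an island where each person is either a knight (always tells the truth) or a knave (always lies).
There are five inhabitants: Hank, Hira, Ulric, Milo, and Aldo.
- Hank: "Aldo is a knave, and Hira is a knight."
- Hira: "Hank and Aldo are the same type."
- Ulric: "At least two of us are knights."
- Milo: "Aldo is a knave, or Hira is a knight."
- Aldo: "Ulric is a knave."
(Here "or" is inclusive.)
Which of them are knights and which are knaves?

Hank is a knave, Hira is a knave, Ulric is a knave, Milo is a knave, and Aldo is a knight.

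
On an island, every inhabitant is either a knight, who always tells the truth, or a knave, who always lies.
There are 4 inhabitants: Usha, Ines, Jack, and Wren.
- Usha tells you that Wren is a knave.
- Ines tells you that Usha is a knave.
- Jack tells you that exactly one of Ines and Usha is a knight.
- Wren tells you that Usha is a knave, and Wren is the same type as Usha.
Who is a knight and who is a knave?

Usha is a knight, Ines is a knave, Jack is a knight, and Wren is a knave.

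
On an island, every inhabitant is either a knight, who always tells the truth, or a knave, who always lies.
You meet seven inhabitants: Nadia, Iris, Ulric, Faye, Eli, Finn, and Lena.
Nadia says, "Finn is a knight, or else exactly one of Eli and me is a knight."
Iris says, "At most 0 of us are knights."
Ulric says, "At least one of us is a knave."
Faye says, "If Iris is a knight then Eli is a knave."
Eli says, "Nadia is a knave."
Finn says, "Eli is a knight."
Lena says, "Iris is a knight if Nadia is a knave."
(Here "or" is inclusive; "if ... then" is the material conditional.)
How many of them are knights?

The unique consistent assignment is Nadia=knight, Iris=knave, Ulric=knight, Faye=knight, Eli=knave, Finn=knave, Lena=knight.
That has 4 knights.

4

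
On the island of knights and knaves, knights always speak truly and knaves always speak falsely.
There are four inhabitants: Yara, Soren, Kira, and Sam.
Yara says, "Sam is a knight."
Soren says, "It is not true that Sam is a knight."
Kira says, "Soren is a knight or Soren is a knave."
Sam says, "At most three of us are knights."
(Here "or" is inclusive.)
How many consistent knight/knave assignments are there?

Consistent assignments:
  Yara=knight, Soren=knave, Kira=knight, Sam=knight

1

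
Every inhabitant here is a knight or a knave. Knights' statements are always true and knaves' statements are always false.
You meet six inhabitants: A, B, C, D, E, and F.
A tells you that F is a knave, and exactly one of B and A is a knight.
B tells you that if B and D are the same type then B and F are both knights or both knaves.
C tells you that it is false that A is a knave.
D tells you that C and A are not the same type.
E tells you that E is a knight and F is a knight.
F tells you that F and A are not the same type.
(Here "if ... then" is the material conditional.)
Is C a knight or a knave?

C is a knave.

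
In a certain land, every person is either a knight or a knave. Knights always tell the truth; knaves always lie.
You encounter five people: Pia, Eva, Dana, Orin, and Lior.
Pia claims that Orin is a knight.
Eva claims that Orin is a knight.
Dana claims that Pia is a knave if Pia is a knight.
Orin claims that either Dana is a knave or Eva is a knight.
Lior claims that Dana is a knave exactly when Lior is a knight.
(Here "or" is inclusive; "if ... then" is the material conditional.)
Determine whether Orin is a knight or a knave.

Orin is a knight.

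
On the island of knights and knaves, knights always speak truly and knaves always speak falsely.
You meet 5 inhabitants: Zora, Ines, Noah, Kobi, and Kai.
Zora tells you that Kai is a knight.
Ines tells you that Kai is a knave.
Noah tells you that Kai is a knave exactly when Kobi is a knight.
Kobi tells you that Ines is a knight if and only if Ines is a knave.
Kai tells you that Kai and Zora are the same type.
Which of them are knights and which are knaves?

Zora is a knight, Ines is a knave, Noah is a knight, Kobi is a knave, and Kai is a knight.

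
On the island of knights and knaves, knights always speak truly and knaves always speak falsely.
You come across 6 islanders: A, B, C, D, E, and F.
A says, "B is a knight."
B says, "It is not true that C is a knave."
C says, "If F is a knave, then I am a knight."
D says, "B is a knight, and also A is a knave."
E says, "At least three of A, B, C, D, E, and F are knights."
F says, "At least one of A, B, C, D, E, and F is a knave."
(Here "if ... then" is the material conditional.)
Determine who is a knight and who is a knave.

Knights: A, B, C, E, and F. Knaves: D.

A (knight): "B is a knight" — true. ✓
B is a knight, and the claim "it is not true that C is a knave" is indeed true.
As a knight, C's statement "if F is a knave, then I am a knight" should be true; it is.
D is a knave, and the claim "B is a knight, and also A is a knave" is indeed False.
As a knight, E's statement "at least three of A, B, C, D, E, and F are knights" should be true; it is.
F is a knight, and the claim "at least one of A, B, C, D, E, and F is a knave" is indeed true.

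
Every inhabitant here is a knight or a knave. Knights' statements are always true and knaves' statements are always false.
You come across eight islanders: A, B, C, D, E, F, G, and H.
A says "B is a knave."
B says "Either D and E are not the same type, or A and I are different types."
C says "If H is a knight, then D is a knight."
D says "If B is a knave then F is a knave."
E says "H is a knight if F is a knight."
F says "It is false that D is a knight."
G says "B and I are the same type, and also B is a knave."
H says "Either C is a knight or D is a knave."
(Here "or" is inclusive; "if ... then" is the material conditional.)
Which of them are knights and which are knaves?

A is a knave, B is a knight, C is a knight, D is a knight, E is a knight, F is a knave, G is a knave, and H is a knight.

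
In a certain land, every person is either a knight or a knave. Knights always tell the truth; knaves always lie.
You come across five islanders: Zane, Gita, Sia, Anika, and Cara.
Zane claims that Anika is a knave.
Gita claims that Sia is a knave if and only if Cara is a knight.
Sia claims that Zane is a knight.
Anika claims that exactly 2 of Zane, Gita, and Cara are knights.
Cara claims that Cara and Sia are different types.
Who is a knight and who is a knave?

Zane is a knave, Gita is a knight, Sia is a knave, Anika is a knight, and Cara is a knight.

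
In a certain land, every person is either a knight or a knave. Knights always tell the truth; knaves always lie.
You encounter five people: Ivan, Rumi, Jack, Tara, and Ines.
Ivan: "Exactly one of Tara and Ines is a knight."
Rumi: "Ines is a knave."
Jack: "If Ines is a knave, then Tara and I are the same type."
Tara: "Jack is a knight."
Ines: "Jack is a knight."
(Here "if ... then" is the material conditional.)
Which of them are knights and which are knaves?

Ivan is a knave, Rumi is a knave, Jack is a knight, Tara is a knight, and Ines is a knight.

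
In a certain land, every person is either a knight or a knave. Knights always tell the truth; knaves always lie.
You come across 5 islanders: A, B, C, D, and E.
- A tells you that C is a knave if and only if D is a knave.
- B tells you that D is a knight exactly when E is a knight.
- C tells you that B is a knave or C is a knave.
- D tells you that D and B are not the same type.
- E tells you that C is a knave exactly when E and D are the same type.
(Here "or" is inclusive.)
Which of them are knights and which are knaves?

A is a knave, B is a knave, C is a knight, D is a knave, and E is a knight.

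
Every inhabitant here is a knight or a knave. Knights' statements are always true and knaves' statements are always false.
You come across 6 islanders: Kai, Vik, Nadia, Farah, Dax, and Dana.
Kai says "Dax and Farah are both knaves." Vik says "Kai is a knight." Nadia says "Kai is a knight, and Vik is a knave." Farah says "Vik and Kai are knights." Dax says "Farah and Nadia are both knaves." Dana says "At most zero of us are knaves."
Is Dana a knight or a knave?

Dana is a knave.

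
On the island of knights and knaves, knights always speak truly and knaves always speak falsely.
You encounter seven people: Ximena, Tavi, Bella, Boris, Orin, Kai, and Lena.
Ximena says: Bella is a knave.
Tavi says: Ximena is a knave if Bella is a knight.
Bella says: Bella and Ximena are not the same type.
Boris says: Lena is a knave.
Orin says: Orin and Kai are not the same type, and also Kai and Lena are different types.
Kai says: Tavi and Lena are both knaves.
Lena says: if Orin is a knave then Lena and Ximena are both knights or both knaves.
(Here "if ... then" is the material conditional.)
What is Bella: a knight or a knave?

Bella is a knight.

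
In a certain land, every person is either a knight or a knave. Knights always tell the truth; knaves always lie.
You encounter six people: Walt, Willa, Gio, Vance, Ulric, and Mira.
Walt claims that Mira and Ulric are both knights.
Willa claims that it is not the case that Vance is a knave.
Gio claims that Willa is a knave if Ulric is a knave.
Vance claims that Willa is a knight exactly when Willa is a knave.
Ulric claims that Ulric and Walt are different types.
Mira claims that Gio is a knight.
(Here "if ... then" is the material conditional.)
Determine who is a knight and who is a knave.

Since Walt is a knave, "Mira and Ulric are both knights" needs to be false, which holds.
Willa is a knave; "it is not the case that Vance is a knave" is false, as required.
Gio (knight): "Willa is a knave if Ulric is a knave" — true. ✓
Vance is a knave, and the claim "Willa is a knight exactly when Willa is a knave" is indeed false.
Ulric is a knave, and the claim "Ulric and Walt are different types" is indeed false.
Mira (knight): "Gio is a knight" — true. ✓

Knights: Gio and Mira. Knaves: Walt, Willa, Vance, and Ulric.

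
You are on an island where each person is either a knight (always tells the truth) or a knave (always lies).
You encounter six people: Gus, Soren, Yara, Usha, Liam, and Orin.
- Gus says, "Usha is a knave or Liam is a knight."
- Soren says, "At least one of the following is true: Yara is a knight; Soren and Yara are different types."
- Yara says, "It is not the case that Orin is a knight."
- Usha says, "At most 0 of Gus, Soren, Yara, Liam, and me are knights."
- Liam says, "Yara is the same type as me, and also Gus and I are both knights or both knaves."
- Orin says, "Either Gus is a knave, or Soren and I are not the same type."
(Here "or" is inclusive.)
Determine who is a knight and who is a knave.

Since Gus is a knight, "Usha is a knave or Liam is a knight" needs to be true, which holds.
Since Soren is a knave, "at least one of the following is true: Yara is a knight; Soren and Yara are different types" needs to be false, which holds.
Yara is a knave, and the claim "it is not the case that Orin is a knight" is indeed false.
Usha is a knave; "at most 0 of Gus, Soren, Yara, Liam, and me are knights" is false, as required.
Since Liam is a knave, "Yara is the same type as me, and also Gus and I are both knights or both knaves" needs to be false, which holds.
Orin is a knight, and the claim "either Gus is a knave, or Soren and I are not the same type" is indeed true.

Gus is a knight, Soren is a knave, Yara is a knave, Usha is a knave, Liam is a knave, and Orin is a knight.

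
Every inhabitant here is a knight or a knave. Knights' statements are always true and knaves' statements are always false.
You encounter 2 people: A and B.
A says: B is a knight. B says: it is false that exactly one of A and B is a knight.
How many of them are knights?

The unique consistent assignment is A=knight, B=knight.
That has 2 knights.

2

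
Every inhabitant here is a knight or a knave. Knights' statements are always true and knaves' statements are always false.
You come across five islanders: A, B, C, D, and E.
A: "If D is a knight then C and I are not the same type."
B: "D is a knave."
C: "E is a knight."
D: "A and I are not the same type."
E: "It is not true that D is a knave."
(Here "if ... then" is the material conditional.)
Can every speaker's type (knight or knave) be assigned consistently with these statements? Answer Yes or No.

No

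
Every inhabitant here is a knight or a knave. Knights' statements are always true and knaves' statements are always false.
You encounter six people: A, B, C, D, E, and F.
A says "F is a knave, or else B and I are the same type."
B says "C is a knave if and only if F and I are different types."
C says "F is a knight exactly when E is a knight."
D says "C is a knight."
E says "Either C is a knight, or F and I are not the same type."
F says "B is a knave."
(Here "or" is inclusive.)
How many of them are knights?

3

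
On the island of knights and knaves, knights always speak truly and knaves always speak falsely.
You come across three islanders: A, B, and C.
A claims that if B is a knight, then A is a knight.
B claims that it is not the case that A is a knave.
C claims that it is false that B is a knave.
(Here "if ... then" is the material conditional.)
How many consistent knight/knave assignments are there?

Consistent assignments:
  A=knight, B=knight, C=knight

1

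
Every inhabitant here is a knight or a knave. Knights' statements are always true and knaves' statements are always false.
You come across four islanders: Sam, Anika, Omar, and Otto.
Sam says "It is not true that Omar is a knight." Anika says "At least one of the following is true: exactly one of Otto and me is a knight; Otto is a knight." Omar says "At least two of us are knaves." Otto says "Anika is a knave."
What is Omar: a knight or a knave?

Omar is a knight.

Consistent assignments: {Sam=knave, Anika=knight, Omar=knight, Otto=knave}
In every consistent assignment, Omar is a knight.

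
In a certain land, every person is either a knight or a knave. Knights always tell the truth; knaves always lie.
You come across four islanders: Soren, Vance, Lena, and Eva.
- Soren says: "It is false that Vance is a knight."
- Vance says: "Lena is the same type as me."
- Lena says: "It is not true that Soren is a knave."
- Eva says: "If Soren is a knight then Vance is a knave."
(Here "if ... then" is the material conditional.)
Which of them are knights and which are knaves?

Soren is a knight, Vance is a knave, Lena is a knight, and Eva is a knight.

Suppose Soren is a knave. Then Soren's statement "it is false that Vance is a knight" would have to be false. Checking the 8 ways to assign the others, none is consistent with every speaker.
(For instance, with Vance=knave, Lena=knight, Eva=knight, Soren's claim "it is false that Vance is a knight" comes out true where it would need to be false.)
So Soren must be a knight, making "it is false that Vance is a knight" true. Taking Soren=knight, Vance=knave, Lena=knight, Eva=knight, each remaining statement checks out:
  Vance (knave): "Lena is the same type as me" — false. ✓
  Lena (knight): "it is not true that Soren is a knave" — true. ✓
  Eva (knight): "if Soren is a knight then Vance is a knave" — true. ✓
This is the unique consistent assignment.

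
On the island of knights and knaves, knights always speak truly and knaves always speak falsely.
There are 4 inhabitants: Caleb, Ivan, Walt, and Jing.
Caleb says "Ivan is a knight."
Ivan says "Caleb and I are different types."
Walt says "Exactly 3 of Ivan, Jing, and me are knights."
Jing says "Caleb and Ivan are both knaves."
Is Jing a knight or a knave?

Jing is a knight.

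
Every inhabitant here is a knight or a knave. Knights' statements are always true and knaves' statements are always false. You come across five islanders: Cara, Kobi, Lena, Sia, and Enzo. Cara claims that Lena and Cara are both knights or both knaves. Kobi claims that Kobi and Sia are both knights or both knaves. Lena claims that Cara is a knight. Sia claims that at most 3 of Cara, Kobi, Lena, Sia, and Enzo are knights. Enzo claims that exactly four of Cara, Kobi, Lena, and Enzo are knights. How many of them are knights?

3

The unique consistent assignment is Cara=knight, Kobi=knave, Lena=knight, Sia=knight, Enzo=knave.
That has 3 knights.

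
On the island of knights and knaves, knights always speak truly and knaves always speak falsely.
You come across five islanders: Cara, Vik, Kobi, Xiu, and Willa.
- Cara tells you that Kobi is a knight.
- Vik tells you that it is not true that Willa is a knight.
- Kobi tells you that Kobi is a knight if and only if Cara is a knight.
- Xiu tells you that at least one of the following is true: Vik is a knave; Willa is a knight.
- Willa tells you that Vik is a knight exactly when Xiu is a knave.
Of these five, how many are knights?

4

The unique consistent assignment is Cara=knight, Vik=knave, Kobi=knight, Xiu=knight, Willa=knight.
That has 4 knights.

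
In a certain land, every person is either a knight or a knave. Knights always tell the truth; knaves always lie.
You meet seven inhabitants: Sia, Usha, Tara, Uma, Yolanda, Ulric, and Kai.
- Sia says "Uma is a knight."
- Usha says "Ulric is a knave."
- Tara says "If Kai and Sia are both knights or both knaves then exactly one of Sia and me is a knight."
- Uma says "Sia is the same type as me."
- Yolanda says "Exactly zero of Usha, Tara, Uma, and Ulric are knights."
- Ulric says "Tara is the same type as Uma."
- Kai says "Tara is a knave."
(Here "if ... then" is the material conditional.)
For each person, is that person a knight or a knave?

Sia is a knight, so "Uma is a knight" must be True — and it is.
As a knave, Usha's statement "Ulric is a knave" should be false; it is.
Tara (knight): "if Kai and Sia are both knights or both knaves then exactly one of Sia and me is a knight" — True. ✓
As a knight, Uma's statement "Sia is the same type as me" should be True; it is.
Yolanda is a knave; "exactly zero of Usha, Tara, Uma, and Ulric are knights" is false, as required.
As a knight, Ulric's statement "Tara is the same type as Uma" should be True; it is.
Kai is a knave, and the claim "Tara is a knave" is indeed false.

Knights: Sia, Tara, Uma, and Ulric. Knaves: Usha, Yolanda, and Kai.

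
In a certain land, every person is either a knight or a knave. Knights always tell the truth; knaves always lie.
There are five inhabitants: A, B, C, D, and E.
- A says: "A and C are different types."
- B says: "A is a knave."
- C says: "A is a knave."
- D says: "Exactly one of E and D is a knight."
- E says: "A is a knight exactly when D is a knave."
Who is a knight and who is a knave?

A is a knight, B is a knave, C is a knave, D is a knight, and E is a knave.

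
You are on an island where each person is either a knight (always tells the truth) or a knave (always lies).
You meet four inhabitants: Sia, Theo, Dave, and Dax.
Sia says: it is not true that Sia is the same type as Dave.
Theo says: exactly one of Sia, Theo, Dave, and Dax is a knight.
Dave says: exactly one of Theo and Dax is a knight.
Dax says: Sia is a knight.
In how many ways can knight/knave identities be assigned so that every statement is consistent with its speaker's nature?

1

Consistent assignments:
  Sia=knave, Theo=knave, Dave=knave, Dax=knave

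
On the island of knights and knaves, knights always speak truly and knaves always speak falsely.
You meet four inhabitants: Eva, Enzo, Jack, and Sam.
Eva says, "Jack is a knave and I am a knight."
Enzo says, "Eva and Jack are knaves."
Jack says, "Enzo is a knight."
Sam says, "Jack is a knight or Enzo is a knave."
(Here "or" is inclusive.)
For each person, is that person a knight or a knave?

Since Eva is a knight, "Jack is a knave and I am a knight" needs to be True, which holds.
Enzo is a knave, so "Eva and Jack are knaves" must be False — and it is.
Jack (knave): "Enzo is a knight" — False. ✓
Sam (knight): "Jack is a knight or Enzo is a knave" — True. ✓

Eva is a knight, Enzo is a knave, Jack is a knave, and Sam is a knight.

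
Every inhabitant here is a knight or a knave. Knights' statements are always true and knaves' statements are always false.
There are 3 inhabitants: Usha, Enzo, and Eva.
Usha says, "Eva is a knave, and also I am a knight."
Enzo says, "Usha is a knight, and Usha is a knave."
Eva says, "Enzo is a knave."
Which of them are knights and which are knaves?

Usha (knave): "Eva is a knave, and also I am a knight" — False. ✓
Enzo (knave): "Usha is a knight, and Usha is a knave" — False. ✓
Eva is a knight, and the claim "Enzo is a knave" is indeed true.

Usha is a knave, Enzo is a knave, and Eva is a knight.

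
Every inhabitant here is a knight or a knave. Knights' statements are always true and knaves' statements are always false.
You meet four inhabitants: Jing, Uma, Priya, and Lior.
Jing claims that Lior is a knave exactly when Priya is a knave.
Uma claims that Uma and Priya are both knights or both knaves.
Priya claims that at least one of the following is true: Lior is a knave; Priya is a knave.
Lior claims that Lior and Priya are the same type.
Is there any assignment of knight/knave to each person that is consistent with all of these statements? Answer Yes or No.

Yes

One consistent assignment: Jing=knave, Uma=knight, Priya=knight, Lior=knave.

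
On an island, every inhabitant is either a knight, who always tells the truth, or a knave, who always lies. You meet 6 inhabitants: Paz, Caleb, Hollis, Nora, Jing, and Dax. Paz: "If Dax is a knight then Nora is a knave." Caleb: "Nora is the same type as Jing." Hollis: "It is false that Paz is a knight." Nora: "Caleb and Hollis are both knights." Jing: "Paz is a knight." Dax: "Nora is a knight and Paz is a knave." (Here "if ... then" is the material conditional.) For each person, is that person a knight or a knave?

Paz is a knight, so "if Dax is a knight then Nora is a knave" must be true — and it is.
Caleb is a knave, and the claim "Nora is the same type as Jing" is indeed False.
Hollis (knave): "it is false that Paz is a knight" — False. ✓
Nora is a knave, and the claim "Caleb and Hollis are both knights" is indeed False.
Jing is a knight, so "Paz is a knight" must be true — and it is.
Dax is a knave, and the claim "Nora is a knight and Paz is a knave" is indeed False.

Knights: Paz and Jing. Knaves: Caleb, Hollis, Nora, and Dax.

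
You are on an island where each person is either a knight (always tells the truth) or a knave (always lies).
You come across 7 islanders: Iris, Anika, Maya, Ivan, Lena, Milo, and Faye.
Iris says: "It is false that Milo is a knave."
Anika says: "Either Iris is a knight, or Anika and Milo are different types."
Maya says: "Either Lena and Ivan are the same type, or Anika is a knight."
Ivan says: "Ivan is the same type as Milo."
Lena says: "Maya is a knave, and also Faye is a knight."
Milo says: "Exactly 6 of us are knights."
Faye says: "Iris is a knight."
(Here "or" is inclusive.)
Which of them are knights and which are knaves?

Iris is a knight; "it is false that Milo is a knave" is true, as required.
Since Anika is a knight, "either Iris is a knight, or Anika and Milo are different types" needs to be true, which holds.
Maya is a knight; "either Lena and Ivan are the same type, or Anika is a knight" is true, as required.
Since Ivan is a knight, "Ivan is the same type as Milo" needs to be true, which holds.
Lena is a knave, so "Maya is a knave, and also Faye is a knight" must be False — and it is.
Milo is a knight; "exactly 6 of us are knights" is true, as required.
Faye is a knight, so "Iris is a knight" must be true — and it is.

Knights: Iris, Anika, Maya, Ivan, Milo, and Faye. Knaves: Lena.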